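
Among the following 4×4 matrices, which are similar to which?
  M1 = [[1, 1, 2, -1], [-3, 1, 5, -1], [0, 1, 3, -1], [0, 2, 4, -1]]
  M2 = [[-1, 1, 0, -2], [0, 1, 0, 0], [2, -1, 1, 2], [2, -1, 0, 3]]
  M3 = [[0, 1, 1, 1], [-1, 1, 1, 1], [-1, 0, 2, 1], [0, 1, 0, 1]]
2 classes: {M1, M3}, {M2}

Characteristic polynomials: χ_{M1} = (x - 1)^4, χ_{M2} = (x - 1)^4, χ_{M3} = (x - 1)^4.

{M1, M3}: invariant factors x - 1, (x - 1)^3.

{M2}: invariant factors x - 1, x - 1, (x - 1)^2.

Matrices are similar if and only if their invariant-factor lists agree; the partition into similarity classes is {M1, M3}, {M2}.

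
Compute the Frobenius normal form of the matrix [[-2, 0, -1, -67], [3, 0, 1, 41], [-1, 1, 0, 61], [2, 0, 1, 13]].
R = [[0, 0, 0, -54], [1, 0, 0, 81], [0, 1, 0, -45], [0, 0, 1, 11]]

The invariant factors of A (the non-unit diagonal entries of the Smith normal form of xI - A over ℚ[x]) are (x - 3)^3(x - 2), each dividing the next. The characteristic polynomial is their product, (x - 3)^3(x - 2).

The rational canonical form is the block-diagonal matrix of companion matrices C(f_i):
R = [[0, 0, 0, -54], [1, 0, 0, 81], [0, 1, 0, -45], [0, 0, 1, 11]].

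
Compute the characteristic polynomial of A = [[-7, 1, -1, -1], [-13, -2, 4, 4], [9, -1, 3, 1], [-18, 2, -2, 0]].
χ_A(x) = (x - 2)^2(x + 5)^2

xI - A = [[x + 7, -1, 1, 1], [13, x + 2, -4, -4], [-9, 1, x - 3, -1], [18, -2, 2, x]].

Expanding det(xI - A) along the first row:
det(xI - A) = + (x + 7)·det([[x + 2, -4, -4], [1, x - 3, -1], [-2, 2, x]]) - (-1)·det([[13, -4, -4], [-9, x - 3, -1], [18, 2, x]]) + (1)·det([[13, x + 2, -4], [-9, 1, -1], [18, -2, x]]) - (1)·det([[13, x + 2, -4], [-9, 1, x - 3], [18, -2, 2]]).

Evaluating gives χ_A(x) = x^4 + 6x^3 - 11x^2 - 60x + 100 = (x - 2)^2(x + 5)^2.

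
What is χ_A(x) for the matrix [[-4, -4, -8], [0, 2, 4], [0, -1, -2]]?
xI - A = [[x + 4, 4, 8], [0, x - 2, -4], [0, 1, x + 2]].

Expanding det(xI - A) along the first row:
det(xI - A) = + (x + 4)·det([[x - 2, -4], [1, x + 2]]) - (4)·det([[0, -4], [0, x + 2]]) + (8)·det([[0, x - 2], [0, 1]]).

Evaluating gives χ_A(x) = x^3 + 4x^2 = x^2(x + 4).

χ_A(x) = x^2(x + 4)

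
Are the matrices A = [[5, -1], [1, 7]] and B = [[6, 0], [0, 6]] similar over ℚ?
Both have characteristic polynomial (x - 6)^2, but the minimal polynomial of A is (x - 6)^2 while the minimal polynomial of B is x - 6. The minimal polynomial is a similarity invariant, so A and B are not similar.

No.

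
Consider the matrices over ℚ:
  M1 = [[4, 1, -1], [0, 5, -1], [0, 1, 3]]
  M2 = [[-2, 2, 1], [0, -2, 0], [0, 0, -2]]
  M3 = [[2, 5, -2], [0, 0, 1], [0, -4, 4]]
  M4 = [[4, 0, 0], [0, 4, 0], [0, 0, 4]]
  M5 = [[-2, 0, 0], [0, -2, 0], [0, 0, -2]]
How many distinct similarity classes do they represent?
5 classes: {M1}, {M2}, {M3}, {M4}, {M5}

Characteristic polynomials: χ_{M1} = (x - 4)^3, χ_{M2} = (x + 2)^3, χ_{M3} = (x - 2)^3, χ_{M4} = (x - 4)^3, χ_{M5} = (x + 2)^3.

{M1}: invariant factors x - 4, (x - 4)^2.

{M2}: invariant factors x + 2, (x + 2)^2.

{M3}: invariant factors (x - 2)^3.

{M4}: invariant factors x - 4, x - 4, x - 4.

{M5}: invariant factors x + 2, x + 2, x + 2.

Matrices are similar if and only if their invariant-factor lists agree; the partition into similarity classes is {M1}, {M2}, {M3}, {M4}, {M5}.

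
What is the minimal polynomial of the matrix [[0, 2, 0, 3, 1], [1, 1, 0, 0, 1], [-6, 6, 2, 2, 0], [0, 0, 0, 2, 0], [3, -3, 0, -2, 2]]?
m_A(x) = (x - 2)^3(x + 1)

The characteristic polynomial factors as (x - 2)^4(x + 1). The minimal polynomial is ∏(x - λ)^{k_λ} where k_λ is the size of the largest Jordan block at λ.

For λ = -1: rank(A + I) = 4, and the largest Jordan block has size 1 (the smallest k with rank((A + I)^k) = rank((A + I)^(k+1))).
For λ = 2: rank(A - 2I) = 3, and the largest Jordan block has size 3 (the smallest k with rank((A - 2I)^k) = rank((A - 2I)^(k+1))).

So m_A(x) = (x - 2)^3(x + 1).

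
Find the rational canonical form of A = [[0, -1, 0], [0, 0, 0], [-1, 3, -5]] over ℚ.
The invariant factors of A (the non-unit diagonal entries of the Smith normal form of xI - A over ℚ[x]) are x^2(x + 5), each dividing the next. The characteristic polynomial is their product, x^2(x + 5).

The rational canonical form is the block-diagonal matrix of companion matrices C(f_i):
R = [[0, 0, 0], [1, 0, 0], [0, 1, -5]].

R = [[0, 0, 0], [1, 0, 0], [0, 1, -5]]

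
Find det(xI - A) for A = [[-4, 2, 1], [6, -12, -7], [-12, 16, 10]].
χ_A(x) = (x - 2)(x + 4)^2

xI - A = [[x + 4, -2, -1], [-6, x + 12, 7], [12, -16, x - 10]].

Expanding det(xI - A) along the first row:
det(xI - A) = + (x + 4)·det([[x + 12, 7], [-16, x - 10]]) - (-2)·det([[-6, 7], [12, x - 10]]) + (-1)·det([[-6, x + 12], [12, -16]]).

Evaluating gives χ_A(x) = x^3 + 6x^2 - 32 = (x - 2)(x + 4)^2.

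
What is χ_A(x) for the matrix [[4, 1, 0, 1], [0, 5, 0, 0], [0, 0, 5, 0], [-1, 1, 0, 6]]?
xI - A = [[x - 4, -1, 0, -1], [0, x - 5, 0, 0], [0, 0, x - 5, 0], [1, -1, 0, x - 6]].

Expanding det(xI - A) along the first row:
det(xI - A) = + (x - 4)·det([[x - 5, 0, 0], [0, x - 5, 0], [-1, 0, x - 6]]) - (-1)·det([[0, 0, 0], [0, x - 5, 0], [1, 0, x - 6]]) + (0)·det([[0, x - 5, 0], [0, 0, 0], [1, -1, x - 6]]) - (-1)·det([[0, x - 5, 0], [0, 0, x - 5], [1, -1, 0]]).

Evaluating gives χ_A(x) = x^4 - 20x^3 + 150x^2 - 500x + 625 = (x - 5)^4.

χ_A(x) = (x - 5)^4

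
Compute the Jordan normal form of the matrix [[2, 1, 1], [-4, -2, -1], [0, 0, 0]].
The characteristic polynomial is det(xI - A) = x^3, so the eigenvalues are 0 (algebraic multiplicity 3).

For λ = 0: rank(A) = 2, rank(A^2) = 1, rank(A^3) = 0. The eigenspace has dimension 3 - 2 = 1, so there is 1 Jordan block; the rank sequence gives block sizes [3].

Assembling the blocks gives the Jordan form J above.

J = [[0, 1, 0], [0, 0, 1], [0, 0, 0]]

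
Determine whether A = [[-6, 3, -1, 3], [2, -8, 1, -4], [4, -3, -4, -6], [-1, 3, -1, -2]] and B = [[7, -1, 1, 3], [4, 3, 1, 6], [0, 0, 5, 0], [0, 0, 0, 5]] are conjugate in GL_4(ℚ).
No.

trace(A) = -20 but trace(B) = 20. The trace is a similarity invariant, so A and B are not similar.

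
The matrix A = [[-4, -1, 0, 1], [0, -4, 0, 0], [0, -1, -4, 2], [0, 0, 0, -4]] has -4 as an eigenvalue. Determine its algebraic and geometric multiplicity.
algebraic multiplicity 4, geometric multiplicity 2

The characteristic polynomial is (x + 4)^4, so the factor x + 4 appears with exponent 4: the algebraic multiplicity is 4.

rank(A + 4I) = 2, so the eigenspace has dimension 4 - 2 = 2: the geometric multiplicity is 2.

Since 2 < 4, A is not diagonalizable.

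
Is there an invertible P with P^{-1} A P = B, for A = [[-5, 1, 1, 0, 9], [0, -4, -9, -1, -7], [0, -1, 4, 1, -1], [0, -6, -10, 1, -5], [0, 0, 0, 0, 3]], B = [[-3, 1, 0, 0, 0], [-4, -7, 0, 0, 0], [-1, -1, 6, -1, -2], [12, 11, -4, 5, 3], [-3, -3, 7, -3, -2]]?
Two matrices over a field are similar if and only if they have the same invariant factors.

Both A and B have characteristic polynomial (x - 3)^3(x + 5)^2 and minimal polynomial (x - 3)^3(x + 5)^2. Computing further, both have invariant factors (x - 3)^3(x + 5)^2. Hence A and B are similar.

Yes.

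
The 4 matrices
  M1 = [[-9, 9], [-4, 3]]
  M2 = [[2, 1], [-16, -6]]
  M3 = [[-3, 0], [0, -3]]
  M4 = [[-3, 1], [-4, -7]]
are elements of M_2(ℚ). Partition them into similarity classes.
4 classes: {M1}, {M2}, {M3}, {M4}

Characteristic polynomials: χ_{M1} = (x + 3)^2, χ_{M2} = (x + 2)^2, χ_{M3} = (x + 3)^2, χ_{M4} = (x + 5)^2.

{M1}: invariant factors (x + 3)^2.

{M2}: invariant factors (x + 2)^2.

{M3}: invariant factors x + 3, x + 3.

{M4}: invariant factors (x + 5)^2.

Matrices are similar if and only if their invariant-factor lists agree; the partition into similarity classes is {M1}, {M2}, {M3}, {M4}.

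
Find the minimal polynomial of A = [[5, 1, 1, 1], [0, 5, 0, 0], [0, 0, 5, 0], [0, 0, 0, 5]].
m_A(x) = (x - 5)^2

The characteristic polynomial factors as (x - 5)^4. The minimal polynomial is ∏(x - λ)^{k_λ} where k_λ is the size of the largest Jordan block at λ.

For λ = 5: rank(A - 5I) = 1, and the largest Jordan block has size 2 (the smallest k with rank((A - 5I)^k) = rank((A - 5I)^(k+1))).

So m_A(x) = (x - 5)^2.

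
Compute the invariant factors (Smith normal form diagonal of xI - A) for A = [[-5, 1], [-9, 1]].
(x + 2)^2

The Jordan structure of A has elementary divisors (x + 2)^2. Arranging the block sizes at each eigenvalue in decreasing order and taking row products gives the invariant factors.

Invariant factors (smallest first, each dividing the next): (x + 2)^2.

Check: the last factor (x + 2)^2 is the minimal polynomial, and the product (x + 2)^2 is the characteristic polynomial.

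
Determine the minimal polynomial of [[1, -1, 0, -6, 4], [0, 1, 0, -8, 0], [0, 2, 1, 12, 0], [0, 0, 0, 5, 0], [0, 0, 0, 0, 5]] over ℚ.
m_A(x) = (x - 5)(x - 1)^2

The characteristic polynomial factors as (x - 5)^2(x - 1)^3. The minimal polynomial is ∏(x - λ)^{k_λ} where k_λ is the size of the largest Jordan block at λ.

For λ = 1: rank(A - I) = 3, and the largest Jordan block has size 2 (the smallest k with rank((A - I)^k) = rank((A - I)^(k+1))).
For λ = 5: rank(A - 5I) = 3, and the largest Jordan block has size 1 (the smallest k with rank((A - 5I)^k) = rank((A - 5I)^(k+1))).

So m_A(x) = (x - 5)(x - 1)^2.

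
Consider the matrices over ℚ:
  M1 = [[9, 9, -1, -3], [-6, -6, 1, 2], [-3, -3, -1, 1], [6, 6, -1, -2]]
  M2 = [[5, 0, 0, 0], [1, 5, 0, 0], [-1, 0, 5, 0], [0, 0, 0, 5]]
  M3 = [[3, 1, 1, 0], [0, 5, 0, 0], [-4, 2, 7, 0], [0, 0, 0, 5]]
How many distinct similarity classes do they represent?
Characteristic polynomials: χ_{M1} = x^4, χ_{M2} = (x - 5)^4, χ_{M3} = (x - 5)^4.

{M1}: invariant factors x, x^3.

{M2, M3}: invariant factors x - 5, x - 5, (x - 5)^2.

Matrices are similar if and only if their invariant-factor lists agree; the partition into similarity classes is {M1}, {M2, M3}.

2 classes: {M1}, {M2, M3}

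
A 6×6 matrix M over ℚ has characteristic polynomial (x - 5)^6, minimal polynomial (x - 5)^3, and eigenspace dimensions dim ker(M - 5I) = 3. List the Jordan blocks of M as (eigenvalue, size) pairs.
Jordan blocks: (5, 3), (5, 2), (5, 1)

λ = 5: algebraic multiplicity 6 (exponent in χ_M), largest block size 3 (exponent in m_M), 3 blocks (geometric multiplicity). These force block sizes [3, 2, 1].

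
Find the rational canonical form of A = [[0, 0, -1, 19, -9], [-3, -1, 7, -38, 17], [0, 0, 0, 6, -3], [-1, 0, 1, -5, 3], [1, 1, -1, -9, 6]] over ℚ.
R = [[0, 0, 0, 0, -3], [1, 0, 0, 0, -1], [0, 1, 0, 0, 3], [0, 0, 1, 0, 2], [0, 0, 0, 1, 0]]

The invariant factors of A (the non-unit diagonal entries of the Smith normal form of xI - A over ℚ[x]) are (x - 1)(x + 1)(x^3 - x - 3), each dividing the next. The characteristic polynomial is their product, (x - 1)(x + 1)(x^3 - x - 3).

The rational canonical form is the block-diagonal matrix of companion matrices C(f_i):
R = [[0, 0, 0, 0, -3], [1, 0, 0, 0, -1], [0, 1, 0, 0, 3], [0, 0, 1, 0, 2], [0, 0, 0, 1, 0]].

Note the characteristic polynomial does not split into linear factors over ℚ, so A has no Jordan form over ℚ; the rational canonical form exists over any field.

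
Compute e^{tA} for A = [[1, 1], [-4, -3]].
e^{tA} = [[(2*t + 1)*e^{-t}, t*e^{-t}], [-4*t*e^{-t}, (1 - 2*t)*e^{-t}]]

A has Jordan form J = [[-1, 1], [0, -1]] with A = PJP^{-1}, so e^{tA} = P e^{tJ} P^{-1}.

For a Jordan block J_k(λ), e^{tJ_k(λ)} = e^{λt} · (I + tN + t^2 N^2/2! + ... + t^{k-1} N^{k-1}/(k-1)!) where N is the nilpotent superdiagonal part.

Assembling the blocks and conjugating back gives the entries of e^{tA} as shown above.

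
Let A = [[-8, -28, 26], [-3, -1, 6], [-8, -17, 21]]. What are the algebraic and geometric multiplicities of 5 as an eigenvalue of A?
algebraic multiplicity 2, geometric multiplicity 1

The characteristic polynomial is (x - 5)^2(x - 2), so the factor x - 5 appears with exponent 2: the algebraic multiplicity is 2.

rank(A - 5I) = 2, so the eigenspace has dimension 3 - 2 = 1: the geometric multiplicity is 1.

Since 1 < 2, A is not diagonalizable.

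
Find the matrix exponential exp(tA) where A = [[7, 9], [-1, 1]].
e^{tA} = [[(3*t + 1)*e^{4*t}, 9*t*e^{4*t}], [-t*e^{4*t}, (1 - 3*t)*e^{4*t}]]

A has Jordan form J = [[4, 1], [0, 4]] with A = PJP^{-1}, so e^{tA} = P e^{tJ} P^{-1}.

For a Jordan block J_k(λ), e^{tJ_k(λ)} = e^{λt} · (I + tN + t^2 N^2/2! + ... + t^{k-1} N^{k-1}/(k-1)!) where N is the nilpotent superdiagonal part.

Assembling the blocks and conjugating back gives the entries of e^{tA} as shown above.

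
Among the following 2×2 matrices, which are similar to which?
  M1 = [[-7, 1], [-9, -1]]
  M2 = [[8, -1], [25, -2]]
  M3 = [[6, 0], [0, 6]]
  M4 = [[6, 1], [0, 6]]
4 classes: {M1}, {M2}, {M3}, {M4}

Characteristic polynomials: χ_{M1} = (x + 4)^2, χ_{M2} = (x - 3)^2, χ_{M3} = (x - 6)^2, χ_{M4} = (x - 6)^2.

{M1}: invariant factors (x + 4)^2.

{M2}: invariant factors (x - 3)^2.

{M3}: invariant factors x - 6, x - 6.

{M4}: invariant factors (x - 6)^2.

Matrices are similar if and only if their invariant-factor lists agree; the partition into similarity classes is {M1}, {M2}, {M3}, {M4}.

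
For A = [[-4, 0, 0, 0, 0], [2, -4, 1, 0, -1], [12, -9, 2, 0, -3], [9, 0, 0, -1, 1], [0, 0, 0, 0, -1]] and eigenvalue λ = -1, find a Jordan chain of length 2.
We seek v_1 ∈ ker((A + I)^2) \ ker(A + I), then set v_{i+1} = (A + I) v_i.

One such chain is v_1 = [[0, 0, 1, 0, 0]]^T, v_2 = [[0, 1, 3, 0, 0]]^T. Check: (A + I) v_2 = [[0, 0, 0, 0, 0]]^T = 0.

v_1 = [[0, 0, 1, 0, 0]]^T, v_2 = [[0, 1, 3, 0, 0]]^T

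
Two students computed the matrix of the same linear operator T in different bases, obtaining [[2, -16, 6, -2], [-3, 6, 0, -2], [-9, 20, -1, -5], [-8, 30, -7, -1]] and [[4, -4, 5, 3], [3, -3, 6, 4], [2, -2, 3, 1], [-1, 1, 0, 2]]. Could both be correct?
Yes.

Two matrices over a field are similar if and only if they have the same invariant factors.

Both A and B have characteristic polynomial x(x - 2)^3 and minimal polynomial x(x - 2)^3. Computing further, both have invariant factors x(x - 2)^3. Hence A and B are similar.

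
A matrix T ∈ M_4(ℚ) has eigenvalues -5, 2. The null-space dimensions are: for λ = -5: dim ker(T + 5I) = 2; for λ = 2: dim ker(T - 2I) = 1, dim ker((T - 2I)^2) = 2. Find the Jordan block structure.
λ = -5: successive nullity increments [2] count blocks of size ≥ k; block sizes are [1, 1].
λ = 2: successive nullity increments [1, 1] count blocks of size ≥ k; block sizes are [2].

Jordan blocks: (-5, 1), (-5, 1), (2, 2)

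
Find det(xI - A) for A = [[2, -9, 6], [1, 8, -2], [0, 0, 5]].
χ_A(x) = (x - 5)^3

xI - A = [[x - 2, 9, -6], [-1, x - 8, 2], [0, 0, x - 5]].

Expanding det(xI - A) along the first row:
det(xI - A) = + (x - 2)·det([[x - 8, 2], [0, x - 5]]) - (9)·det([[-1, 2], [0, x - 5]]) + (-6)·det([[-1, x - 8], [0, 0]]).

Evaluating gives χ_A(x) = x^3 - 15x^2 + 75x - 125 = (x - 5)^3.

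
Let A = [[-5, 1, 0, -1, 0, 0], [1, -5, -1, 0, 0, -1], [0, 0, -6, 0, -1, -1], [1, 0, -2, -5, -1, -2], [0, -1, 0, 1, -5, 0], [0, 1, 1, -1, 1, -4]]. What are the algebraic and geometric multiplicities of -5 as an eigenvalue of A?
The characteristic polynomial is (x + 5)^6, so the factor x + 5 appears with exponent 6: the algebraic multiplicity is 6.

rank(A + 5I) = 3, so the eigenspace has dimension 6 - 3 = 3: the geometric multiplicity is 3.

Since 3 < 6, A is not diagonalizable.

algebraic multiplicity 6, geometric multiplicity 3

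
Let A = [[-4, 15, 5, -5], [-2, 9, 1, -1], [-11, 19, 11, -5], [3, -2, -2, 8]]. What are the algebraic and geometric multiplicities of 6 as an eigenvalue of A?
The characteristic polynomial is (x - 6)^4, so the factor x - 6 appears with exponent 4: the algebraic multiplicity is 4.

rank(A - 6I) = 2, so the eigenspace has dimension 4 - 2 = 2: the geometric multiplicity is 2.

Since 2 < 4, A is not diagonalizable.

algebraic multiplicity 4, geometric multiplicity 2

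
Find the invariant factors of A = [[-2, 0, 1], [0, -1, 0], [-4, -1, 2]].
The Jordan structure of A has elementary divisors (x + 1), x^2. Arranging the block sizes at each eigenvalue in decreasing order and taking row products gives the invariant factors.

Invariant factors (smallest first, each dividing the next): x^2(x + 1).

Check: the last factor x^2(x + 1) is the minimal polynomial, and the product x^2(x + 1) is the characteristic polynomial.

x^2(x + 1)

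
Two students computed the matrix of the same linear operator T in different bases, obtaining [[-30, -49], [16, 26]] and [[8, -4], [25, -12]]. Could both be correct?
Yes.

Two matrices over a field are similar if and only if they have the same invariant factors.

Both A and B have characteristic polynomial (x + 2)^2 and minimal polynomial (x + 2)^2. Computing further, both have invariant factors (x + 2)^2. Hence A and B are similar.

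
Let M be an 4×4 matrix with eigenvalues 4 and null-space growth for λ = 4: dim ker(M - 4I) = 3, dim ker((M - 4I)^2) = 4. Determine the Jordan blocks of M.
λ = 4: successive nullity increments [3, 1] count blocks of size ≥ k; block sizes are [2, 1, 1].

Jordan blocks: (4, 2), (4, 1), (4, 1)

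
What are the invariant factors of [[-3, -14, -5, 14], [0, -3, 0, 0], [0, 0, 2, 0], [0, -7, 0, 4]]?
x + 3, (x - 4)(x - 2)(x + 3)

The Jordan structure of A has elementary divisors (x + 3), (x + 3), (x - 2), (x - 4). Arranging the block sizes at each eigenvalue in decreasing order and taking row products gives the invariant factors.

Invariant factors (smallest first, each dividing the next): x + 3, (x - 4)(x - 2)(x + 3).

Check: the last factor (x - 4)(x - 2)(x + 3) is the minimal polynomial, and the product (x - 4)(x - 2)(x + 3)^2 is the characteristic polynomial.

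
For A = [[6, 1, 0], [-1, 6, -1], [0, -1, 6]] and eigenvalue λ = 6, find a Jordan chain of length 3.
v_1 = [[-2, 2, 3]]^T, v_2 = [[2, -1, -2]]^T, v_3 = [[-1, 0, 1]]^T

We seek v_1 ∈ ker((A - 6I)^3) \ ker((A - 6I)^2), then set v_{i+1} = (A - 6I) v_i.

One such chain is v_1 = [[-2, 2, 3]]^T, v_2 = [[2, -1, -2]]^T, v_3 = [[-1, 0, 1]]^T. Check: (A - 6I) v_3 = [[0, 0, 0]]^T = 0.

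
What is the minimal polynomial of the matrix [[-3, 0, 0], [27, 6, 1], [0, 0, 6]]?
m_A(x) = (x - 6)^2(x + 3)

The characteristic polynomial factors as (x - 6)^2(x + 3). The minimal polynomial is ∏(x - λ)^{k_λ} where k_λ is the size of the largest Jordan block at λ.

For λ = -3: rank(A + 3I) = 2, and the largest Jordan block has size 1 (the smallest k with rank((A + 3I)^k) = rank((A + 3I)^(k+1))).
For λ = 6: rank(A - 6I) = 2, and the largest Jordan block has size 2 (the smallest k with rank((A - 6I)^k) = rank((A - 6I)^(k+1))).

So m_A(x) = (x - 6)^2(x + 3).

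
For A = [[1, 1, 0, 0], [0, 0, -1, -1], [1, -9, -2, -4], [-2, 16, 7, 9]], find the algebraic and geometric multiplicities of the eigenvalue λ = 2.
algebraic multiplicity 4, geometric multiplicity 2

The characteristic polynomial is (x - 2)^4, so the factor x - 2 appears with exponent 4: the algebraic multiplicity is 4.

rank(A - 2I) = 2, so the eigenspace has dimension 4 - 2 = 2: the geometric multiplicity is 2.

Since 2 < 4, A is not diagonalizable.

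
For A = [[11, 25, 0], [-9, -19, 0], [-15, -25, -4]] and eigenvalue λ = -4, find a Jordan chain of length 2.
We seek v_1 ∈ ker((A + 4I)^2) \ ker(A + 4I), then set v_{i+1} = (A + 4I) v_i.

One such chain is v_1 = [[2, -1, -2]]^T, v_2 = [[5, -3, -5]]^T. Check: (A + 4I) v_2 = [[0, 0, 0]]^T = 0.

v_1 = [[2, -1, -2]]^T, v_2 = [[5, -3, -5]]^T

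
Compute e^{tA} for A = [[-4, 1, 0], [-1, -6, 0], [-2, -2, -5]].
A has Jordan form J = [[-5, 1, 0], [0, -5, 0], [0, 0, -5]] with A = PJP^{-1}, so e^{tA} = P e^{tJ} P^{-1}.

For a Jordan block J_k(λ), e^{tJ_k(λ)} = e^{λt} · (I + tN + t^2 N^2/2! + ... + t^{k-1} N^{k-1}/(k-1)!) where N is the nilpotent superdiagonal part.

Assembling the blocks and conjugating back gives the entries of e^{tA} as shown above.

e^{tA} = [[(t + 1)*e^{-5*t}, t*e^{-5*t}, 0], [-t*e^{-5*t}, (1 - t)*e^{-5*t}, 0], [-2*t*e^{-5*t}, -2*t*e^{-5*t}, e^{-5*t}]]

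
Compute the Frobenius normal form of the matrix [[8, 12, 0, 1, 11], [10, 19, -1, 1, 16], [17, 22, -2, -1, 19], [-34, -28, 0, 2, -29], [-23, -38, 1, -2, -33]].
The invariant factors of A (the non-unit diagonal entries of the Smith normal form of xI - A over ℚ[x]) are (x + 3)^2(x^3 - 4x + 5), each dividing the next. The characteristic polynomial is their product, (x + 3)^2(x^3 - 4x + 5).

The rational canonical form is the block-diagonal matrix of companion matrices C(f_i):
R = [[0, 0, 0, 0, -45], [1, 0, 0, 0, 6], [0, 1, 0, 0, 19], [0, 0, 1, 0, -5], [0, 0, 0, 1, -6]].

Note the characteristic polynomial does not split into linear factors over ℚ, so A has no Jordan form over ℚ; the rational canonical form exists over any field.

R = [[0, 0, 0, 0, -45], [1, 0, 0, 0, 6], [0, 1, 0, 0, 19], [0, 0, 1, 0, -5], [0, 0, 0, 1, -6]]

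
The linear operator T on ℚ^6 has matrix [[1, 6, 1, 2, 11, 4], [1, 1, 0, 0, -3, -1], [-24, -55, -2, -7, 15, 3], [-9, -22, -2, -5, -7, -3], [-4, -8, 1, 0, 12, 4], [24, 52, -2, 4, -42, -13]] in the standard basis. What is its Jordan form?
J = [[-1, 1, 0, 0, 0, 0], [0, -1, 1, 0, 0, 0], [0, 0, -1, 0, 0, 0], [0, 0, 0, -1, 1, 0], [0, 0, 0, 0, -1, 0], [0, 0, 0, 0, 0, -1]]

The characteristic polynomial is det(xI - A) = (x + 1)^6, so the eigenvalues are -1 (algebraic multiplicity 6).

For λ = -1: rank(A + I) = 3, rank((A + I)^2) = 1, rank((A + I)^3) = 0. The eigenspace has dimension 6 - 3 = 3, so there are 3 Jordan blocks; the rank sequence gives block sizes [3, 2, 1].

Assembling the blocks gives the Jordan form J above.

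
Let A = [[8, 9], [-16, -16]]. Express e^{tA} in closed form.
e^{tA} = [[(12*t + 1)*e^{-4*t}, 9*t*e^{-4*t}], [-16*t*e^{-4*t}, (1 - 12*t)*e^{-4*t}]]

A has Jordan form J = [[-4, 1], [0, -4]] with A = PJP^{-1}, so e^{tA} = P e^{tJ} P^{-1}.

For a Jordan block J_k(λ), e^{tJ_k(λ)} = e^{λt} · (I + tN + t^2 N^2/2! + ... + t^{k-1} N^{k-1}/(k-1)!) where N is the nilpotent superdiagonal part.

Assembling the blocks and conjugating back gives the entries of e^{tA} as shown above.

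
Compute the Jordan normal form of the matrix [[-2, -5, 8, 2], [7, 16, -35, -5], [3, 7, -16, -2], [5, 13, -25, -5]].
The characteristic polynomial is det(xI - A) = (x + 1)^3(x + 4), so the eigenvalues are -4 (algebraic multiplicity 1), -1 (algebraic multiplicity 3).

For λ = -4: algebraic multiplicity 1 gives one 1×1 block.

For λ = -1: rank(A + I) = 3, rank((A + I)^2) = 2, rank((A + I)^3) = 1. The eigenspace has dimension 4 - 3 = 1, so there is 1 Jordan block; the rank sequence gives block sizes [3].

Assembling the blocks gives the Jordan form J above.

J = [[-4, 0, 0, 0], [0, -1, 1, 0], [0, 0, -1, 1], [0, 0, 0, -1]]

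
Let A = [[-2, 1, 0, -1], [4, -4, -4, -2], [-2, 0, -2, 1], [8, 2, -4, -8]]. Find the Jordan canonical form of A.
J = [[-4, 1, 0, 0], [0, -4, 0, 0], [0, 0, -4, 1], [0, 0, 0, -4]]

The characteristic polynomial is det(xI - A) = (x + 4)^4, so the eigenvalues are -4 (algebraic multiplicity 4).

For λ = -4: rank(A + 4I) = 2, rank((A + 4I)^2) = 0. The eigenspace has dimension 4 - 2 = 2, so there are 2 Jordan blocks; the rank sequence gives block sizes [2, 2].

Assembling the blocks gives the Jordan form J above.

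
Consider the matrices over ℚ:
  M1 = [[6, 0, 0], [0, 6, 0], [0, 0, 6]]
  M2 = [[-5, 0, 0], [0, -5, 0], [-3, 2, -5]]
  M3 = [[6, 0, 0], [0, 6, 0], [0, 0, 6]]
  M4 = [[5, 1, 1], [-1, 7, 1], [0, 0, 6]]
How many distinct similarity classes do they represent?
3 classes: {M1, M3}, {M2}, {M4}

Characteristic polynomials: χ_{M1} = (x - 6)^3, χ_{M2} = (x + 5)^3, χ_{M3} = (x - 6)^3, χ_{M4} = (x - 6)^3.

{M1, M3}: invariant factors x - 6, x - 6, x - 6.

{M2}: invariant factors x + 5, (x + 5)^2.

{M4}: invariant factors x - 6, (x - 6)^2.

Matrices are similar if and only if their invariant-factor lists agree; the partition into similarity classes is {M1, M3}, {M2}, {M4}.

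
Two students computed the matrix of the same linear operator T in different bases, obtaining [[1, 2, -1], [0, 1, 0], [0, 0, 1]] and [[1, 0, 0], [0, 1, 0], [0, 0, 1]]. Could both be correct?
No.

Both have characteristic polynomial (x - 1)^3, but the minimal polynomial of A is (x - 1)^2 while the minimal polynomial of B is x - 1. The minimal polynomial is a similarity invariant, so A and B are not similar.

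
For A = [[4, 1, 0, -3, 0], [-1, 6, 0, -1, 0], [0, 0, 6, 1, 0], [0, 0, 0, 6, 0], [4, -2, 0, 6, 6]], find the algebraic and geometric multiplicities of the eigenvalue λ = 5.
The characteristic polynomial is (x - 6)^3(x - 5)^2, so the factor x - 5 appears with exponent 2: the algebraic multiplicity is 2.

rank(A - 5I) = 4, so the eigenspace has dimension 5 - 4 = 1: the geometric multiplicity is 1.

Since 1 < 2, A is not diagonalizable.

algebraic multiplicity 2, geometric multiplicity 1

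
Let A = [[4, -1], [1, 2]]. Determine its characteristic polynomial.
xI - A = [[x - 4, 1], [-1, x - 2]].

Expanding det(xI - A) along the first row:
det(xI - A) = + (x - 4)·det([[x - 2]]) - (1)·det([[-1]]).

Evaluating gives χ_A(x) = x^2 - 6x + 9 = (x - 3)^2.

χ_A(x) = (x - 3)^2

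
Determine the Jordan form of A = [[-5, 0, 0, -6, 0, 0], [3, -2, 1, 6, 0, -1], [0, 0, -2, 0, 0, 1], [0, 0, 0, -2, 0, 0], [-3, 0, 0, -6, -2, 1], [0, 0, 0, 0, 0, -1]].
J = [[-5, 0, 0, 0, 0, 0], [0, -2, 1, 0, 0, 0], [0, 0, -2, 0, 0, 0], [0, 0, 0, -2, 0, 0], [0, 0, 0, 0, -2, 0], [0, 0, 0, 0, 0, -1]]

The characteristic polynomial is det(xI - A) = (x + 1)(x + 2)^4(x + 5), so the eigenvalues are -5 (algebraic multiplicity 1), -2 (algebraic multiplicity 4), -1 (algebraic multiplicity 1).

For λ = -5: algebraic multiplicity 1 gives one 1×1 block.

For λ = -2: rank(A + 2I) = 3, rank((A + 2I)^2) = 2. The eigenspace has dimension 6 - 3 = 3, so there are 3 Jordan blocks; the rank sequence gives block sizes [2, 1, 1].

For λ = -1: algebraic multiplicity 1 gives one 1×1 block.

Assembling the blocks gives the Jordan form J above.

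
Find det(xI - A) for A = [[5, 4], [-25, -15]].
xI - A = [[x - 5, -4], [25, x + 15]].

Expanding det(xI - A) along the first row:
det(xI - A) = + (x - 5)·det([[x + 15]]) - (-4)·det([[25]]).

Evaluating gives χ_A(x) = x^2 + 10x + 25 = (x + 5)^2.

χ_A(x) = (x + 5)^2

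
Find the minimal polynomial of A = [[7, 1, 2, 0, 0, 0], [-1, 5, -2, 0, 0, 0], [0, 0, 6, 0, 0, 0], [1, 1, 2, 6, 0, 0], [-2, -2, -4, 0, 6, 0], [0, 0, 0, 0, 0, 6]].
m_A(x) = (x - 6)^2

The characteristic polynomial factors as (x - 6)^6. The minimal polynomial is ∏(x - λ)^{k_λ} where k_λ is the size of the largest Jordan block at λ.

For λ = 6: rank(A - 6I) = 1, and the largest Jordan block has size 2 (the smallest k with rank((A - 6I)^k) = rank((A - 6I)^(k+1))).

So m_A(x) = (x - 6)^2.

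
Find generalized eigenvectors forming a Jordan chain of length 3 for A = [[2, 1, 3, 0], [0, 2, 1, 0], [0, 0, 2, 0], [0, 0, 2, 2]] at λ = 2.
v_1 = [[3, 0, 1, 0]]^T, v_2 = [[3, 1, 0, 2]]^T, v_3 = [[1, 0, 0, 0]]^T

We seek v_1 ∈ ker((A - 2I)^3) \ ker((A - 2I)^2), then set v_{i+1} = (A - 2I) v_i.

One such chain is v_1 = [[3, 0, 1, 0]]^T, v_2 = [[3, 1, 0, 2]]^T, v_3 = [[1, 0, 0, 0]]^T. Check: (A - 2I) v_3 = [[0, 0, 0, 0]]^T = 0.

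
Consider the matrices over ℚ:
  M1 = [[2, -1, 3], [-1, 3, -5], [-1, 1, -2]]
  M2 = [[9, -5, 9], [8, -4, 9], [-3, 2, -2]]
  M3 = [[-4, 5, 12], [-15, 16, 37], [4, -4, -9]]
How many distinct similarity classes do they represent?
Characteristic polynomials: χ_{M1} = (x - 1)^3, χ_{M2} = (x - 1)^3, χ_{M3} = (x - 1)^3.

{M1, M2, M3}: invariant factors (x - 1)^3.

Matrices are similar if and only if their invariant-factor lists agree; the partition into similarity classes is {M1, M2, M3}.

1 class: {M1, M2, M3}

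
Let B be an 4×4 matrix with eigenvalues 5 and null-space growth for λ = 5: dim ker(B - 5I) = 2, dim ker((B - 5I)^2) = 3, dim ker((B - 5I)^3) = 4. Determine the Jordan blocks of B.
Jordan blocks: (5, 3), (5, 1)

λ = 5: successive nullity increments [2, 1, 1] count blocks of size ≥ k; block sizes are [3, 1].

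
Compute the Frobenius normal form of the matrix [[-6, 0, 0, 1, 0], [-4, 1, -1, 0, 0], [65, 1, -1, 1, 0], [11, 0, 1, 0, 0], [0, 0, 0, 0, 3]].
The invariant factors of A (the non-unit diagonal entries of the Smith normal form of xI - A over ℚ[x]) are x - 3, (x - 3)(x - 1)(x + 5)^2, each dividing the next. The characteristic polynomial is their product, (x - 3)^2(x - 1)(x + 5)^2.

The rational canonical form is the block-diagonal matrix of companion matrices C(f_i):
R = [[3, 0, 0, 0, 0], [0, 0, 0, 0, -75], [0, 1, 0, 0, 70], [0, 0, 1, 0, 12], [0, 0, 0, 1, -6]].

R = [[3, 0, 0, 0, 0], [0, 0, 0, 0, -75], [0, 1, 0, 0, 70], [0, 0, 1, 0, 12], [0, 0, 0, 1, -6]]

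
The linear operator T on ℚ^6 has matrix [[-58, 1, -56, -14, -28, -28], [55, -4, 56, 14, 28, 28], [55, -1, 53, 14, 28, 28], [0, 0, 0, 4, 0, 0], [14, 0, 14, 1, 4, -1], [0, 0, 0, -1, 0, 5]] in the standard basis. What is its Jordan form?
The characteristic polynomial is det(xI - A) = (x - 5)(x - 4)^2(x + 3)^3, so the eigenvalues are -3 (algebraic multiplicity 3), 4 (algebraic multiplicity 2), 5 (algebraic multiplicity 1).

For λ = -3: rank(A + 3I) = 4, rank((A + 3I)^2) = 3. The eigenspace has dimension 6 - 4 = 2, so there are 2 Jordan blocks; the rank sequence gives block sizes [2, 1].

For λ = 4: rank(A - 4I) = 4. The eigenspace has dimension 6 - 4 = 2, so there are 2 Jordan blocks; the rank sequence gives block sizes [1, 1].

For λ = 5: algebraic multiplicity 1 gives one 1×1 block.

Assembling the blocks gives the Jordan form J above.

J = [[-3, 1, 0, 0, 0, 0], [0, -3, 0, 0, 0, 0], [0, 0, -3, 0, 0, 0], [0, 0, 0, 4, 0, 0], [0, 0, 0, 0, 4, 0], [0, 0, 0, 0, 0, 5]]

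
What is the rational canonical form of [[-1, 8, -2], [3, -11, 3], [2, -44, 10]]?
R = [[0, 0, 6], [1, 0, -3], [0, 1, -2]]

The invariant factors of A (the non-unit diagonal entries of the Smith normal form of xI - A over ℚ[x]) are (x - 1)(x^2 + 3x + 6), each dividing the next. The characteristic polynomial is their product, (x - 1)(x^2 + 3x + 6).

The rational canonical form is the block-diagonal matrix of companion matrices C(f_i):
R = [[0, 0, 6], [1, 0, -3], [0, 1, -2]].

Note the characteristic polynomial does not split into linear factors over ℚ, so A has no Jordan form over ℚ; the rational canonical form exists over any field.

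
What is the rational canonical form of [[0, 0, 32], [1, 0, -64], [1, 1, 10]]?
The invariant factors of A (the non-unit diagonal entries of the Smith normal form of xI - A over ℚ[x]) are (x - 4)^2(x - 2), each dividing the next. The characteristic polynomial is their product, (x - 4)^2(x - 2).

The rational canonical form is the block-diagonal matrix of companion matrices C(f_i):
R = [[0, 0, 32], [1, 0, -32], [0, 1, 10]].

R = [[0, 0, 32], [1, 0, -32], [0, 1, 10]]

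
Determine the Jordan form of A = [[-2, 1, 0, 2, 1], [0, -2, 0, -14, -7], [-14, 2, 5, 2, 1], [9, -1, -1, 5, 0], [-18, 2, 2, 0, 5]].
J = [[-2, 1, 0, 0, 0], [0, -2, 0, 0, 0], [0, 0, 5, 1, 0], [0, 0, 0, 5, 1], [0, 0, 0, 0, 5]]

The characteristic polynomial is det(xI - A) = (x - 5)^3(x + 2)^2, so the eigenvalues are -2 (algebraic multiplicity 2), 5 (algebraic multiplicity 3).

For λ = -2: rank(A + 2I) = 4, rank((A + 2I)^2) = 3. The eigenspace has dimension 5 - 4 = 1, so there is 1 Jordan block; the rank sequence gives block sizes [2].

For λ = 5: rank(A - 5I) = 4, rank((A - 5I)^2) = 3, rank((A - 5I)^3) = 2. The eigenspace has dimension 5 - 4 = 1, so there is 1 Jordan block; the rank sequence gives block sizes [3].

Assembling the blocks gives the Jordan form J above.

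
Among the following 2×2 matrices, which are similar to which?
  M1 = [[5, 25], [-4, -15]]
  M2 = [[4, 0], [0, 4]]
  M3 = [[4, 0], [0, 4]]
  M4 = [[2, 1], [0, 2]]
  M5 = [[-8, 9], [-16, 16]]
4 classes: {M1}, {M2, M3}, {M4}, {M5}

Characteristic polynomials: χ_{M1} = (x + 5)^2, χ_{M2} = (x - 4)^2, χ_{M3} = (x - 4)^2, χ_{M4} = (x - 2)^2, χ_{M5} = (x - 4)^2.

{M1}: invariant factors (x + 5)^2.

{M2, M3}: invariant factors x - 4, x - 4.

{M4}: invariant factors (x - 2)^2.

{M5}: invariant factors (x - 4)^2.

Matrices are similar if and only if their invariant-factor lists agree; the partition into similarity classes is {M1}, {M2, M3}, {M4}, {M5}.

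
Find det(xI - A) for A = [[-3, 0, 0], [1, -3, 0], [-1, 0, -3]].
xI - A = [[x + 3, 0, 0], [-1, x + 3, 0], [1, 0, x + 3]].

Expanding det(xI - A) along the first row:
det(xI - A) = + (x + 3)·det([[x + 3, 0], [0, x + 3]]) - (0)·det([[-1, 0], [1, x + 3]]) + (0)·det([[-1, x + 3], [1, 0]]).

Evaluating gives χ_A(x) = x^3 + 9x^2 + 27x + 27 = (x + 3)^3.

χ_A(x) = (x + 3)^3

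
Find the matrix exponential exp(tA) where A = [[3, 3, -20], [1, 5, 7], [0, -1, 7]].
A has Jordan form J = [[5, 1, 0], [0, 5, 1], [0, 0, 5]] with A = PJP^{-1}, so e^{tA} = P e^{tJ} P^{-1}.

For a Jordan block J_k(λ), e^{tJ_k(λ)} = e^{λt} · (I + tN + t^2 N^2/2! + ... + t^{k-1} N^{k-1}/(k-1)!) where N is the nilpotent superdiagonal part.

Assembling the blocks and conjugating back gives the entries of e^{tA} as shown above.

e^{tA} = [[(7*t^2 - 4*t + 2)*e^{5*t}/2, t*(7*t + 3)*e^{5*t}, t*(21*t - 40)*e^{5*t}/2], [t*(1 - t)*e^{5*t}, (1 - 2*t^2)*e^{5*t}, t*(7 - 3*t)*e^{5*t}], [-t^2*e^{5*t}/2, t*(-t - 1)*e^{5*t}, (-3*t^2 + 4*t + 2)*e^{5*t}/2]]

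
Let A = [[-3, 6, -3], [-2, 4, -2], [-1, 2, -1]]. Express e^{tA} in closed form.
A has Jordan form J = [[0, 1, 0], [0, 0, 0], [0, 0, 0]] with A = PJP^{-1}, so e^{tA} = P e^{tJ} P^{-1}.

For a Jordan block J_k(λ), e^{tJ_k(λ)} = e^{λt} · (I + tN + t^2 N^2/2! + ... + t^{k-1} N^{k-1}/(k-1)!) where N is the nilpotent superdiagonal part.

Assembling the blocks and conjugating back gives the entries of e^{tA} as shown above.

e^{tA} = [[1 - 3*t, 6*t, -3*t], [-2*t, 4*t + 1, -2*t], [-t, 2*t, 1 - t]]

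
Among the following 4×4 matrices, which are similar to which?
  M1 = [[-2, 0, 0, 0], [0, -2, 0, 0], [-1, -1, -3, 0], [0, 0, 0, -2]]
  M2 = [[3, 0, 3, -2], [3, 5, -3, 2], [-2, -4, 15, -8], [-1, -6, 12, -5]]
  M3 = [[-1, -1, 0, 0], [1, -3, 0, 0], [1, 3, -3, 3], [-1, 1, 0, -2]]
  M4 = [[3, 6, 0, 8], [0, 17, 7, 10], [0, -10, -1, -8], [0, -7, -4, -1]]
Characteristic polynomials: χ_{M1} = (x + 2)^3(x + 3), χ_{M2} = (x - 5)^3(x - 3), χ_{M3} = (x + 2)^3(x + 3), χ_{M4} = (x - 5)^3(x - 3).

{M1}: invariant factors x + 2, x + 2, (x + 2)(x + 3).

{M2, M4}: invariant factors (x - 5)^3(x - 3).

{M3}: invariant factors x + 2, (x + 2)^2(x + 3).

Matrices are similar if and only if their invariant-factor lists agree; the partition into similarity classes is {M1}, {M2, M4}, {M3}.

3 classes: {M1}, {M2, M4}, {M3}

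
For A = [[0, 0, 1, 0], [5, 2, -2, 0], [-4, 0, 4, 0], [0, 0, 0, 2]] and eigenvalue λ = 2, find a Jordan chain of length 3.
We seek v_1 ∈ ker((A - 2I)^3) \ ker((A - 2I)^2), then set v_{i+1} = (A - 2I) v_i.

One such chain is v_1 = [[0, -2, 1, 0]]^T, v_2 = [[1, -2, 2, 0]]^T, v_3 = [[0, 1, 0, 0]]^T. Check: (A - 2I) v_3 = [[0, 0, 0, 0]]^T = 0.

v_1 = [[0, -2, 1, 0]]^T, v_2 = [[1, -2, 2, 0]]^T, v_3 = [[0, 1, 0, 0]]^T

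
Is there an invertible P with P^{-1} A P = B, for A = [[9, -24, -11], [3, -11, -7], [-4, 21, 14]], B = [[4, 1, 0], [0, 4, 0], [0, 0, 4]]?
Both have characteristic polynomial (x - 4)^3, but the minimal polynomial of A is (x - 4)^3 while the minimal polynomial of B is (x - 4)^2. The minimal polynomial is a similarity invariant, so A and B are not similar.

No.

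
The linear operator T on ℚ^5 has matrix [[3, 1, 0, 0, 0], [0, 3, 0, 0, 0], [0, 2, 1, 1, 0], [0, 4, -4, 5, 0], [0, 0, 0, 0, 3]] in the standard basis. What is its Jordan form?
J = [[3, 1, 0, 0, 0], [0, 3, 0, 0, 0], [0, 0, 3, 1, 0], [0, 0, 0, 3, 0], [0, 0, 0, 0, 3]]

The characteristic polynomial is det(xI - A) = (x - 3)^5, so the eigenvalues are 3 (algebraic multiplicity 5).

For λ = 3: rank(A - 3I) = 2, rank((A - 3I)^2) = 0. The eigenspace has dimension 5 - 2 = 3, so there are 3 Jordan blocks; the rank sequence gives block sizes [2, 2, 1].

Assembling the blocks gives the Jordan form J above.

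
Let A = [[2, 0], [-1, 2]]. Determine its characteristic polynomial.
χ_A(x) = (x - 2)^2

xI - A = [[x - 2, 0], [1, x - 2]].

Expanding det(xI - A) along the first row:
det(xI - A) = + (x - 2)·det([[x - 2]]) - (0)·det([[1]]).

Evaluating gives χ_A(x) = x^2 - 4x + 4 = (x - 2)^2.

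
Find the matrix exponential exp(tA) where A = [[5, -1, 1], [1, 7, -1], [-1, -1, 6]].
A has Jordan form J = [[6, 1, 0], [0, 6, 1], [0, 0, 6]] with A = PJP^{-1}, so e^{tA} = P e^{tJ} P^{-1}.

For a Jordan block J_k(λ), e^{tJ_k(λ)} = e^{λt} · (I + tN + t^2 N^2/2! + ... + t^{k-1} N^{k-1}/(k-1)!) where N is the nilpotent superdiagonal part.

Assembling the blocks and conjugating back gives the entries of e^{tA} as shown above.

e^{tA} = [[(-t^2/2 - t + 1)*e^{6*t}, t*(-t - 2)*e^{6*t}/2, t*e^{6*t}], [t*(t + 2)*e^{6*t}/2, (t^2/2 + t + 1)*e^{6*t}, -t*e^{6*t}], [-t*e^{6*t}, -t*e^{6*t}, e^{6*t}]]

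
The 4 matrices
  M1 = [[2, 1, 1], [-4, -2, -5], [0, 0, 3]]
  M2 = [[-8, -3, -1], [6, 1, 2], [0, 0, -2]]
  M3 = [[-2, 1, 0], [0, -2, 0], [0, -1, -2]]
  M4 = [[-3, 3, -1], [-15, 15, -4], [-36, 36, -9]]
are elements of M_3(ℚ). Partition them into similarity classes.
3 classes: {M1, M4}, {M2}, {M3}

Characteristic polynomials: χ_{M1} = x^2(x - 3), χ_{M2} = (x + 2)^2(x + 5), χ_{M3} = (x + 2)^3, χ_{M4} = x^2(x - 3).

{M1, M4}: invariant factors x^2(x - 3).

{M2}: invariant factors (x + 2)^2(x + 5).

{M3}: invariant factors x + 2, (x + 2)^2.

Matrices are similar if and only if their invariant-factor lists agree; the partition into similarity classes is {M1, M4}, {M2}, {M3}.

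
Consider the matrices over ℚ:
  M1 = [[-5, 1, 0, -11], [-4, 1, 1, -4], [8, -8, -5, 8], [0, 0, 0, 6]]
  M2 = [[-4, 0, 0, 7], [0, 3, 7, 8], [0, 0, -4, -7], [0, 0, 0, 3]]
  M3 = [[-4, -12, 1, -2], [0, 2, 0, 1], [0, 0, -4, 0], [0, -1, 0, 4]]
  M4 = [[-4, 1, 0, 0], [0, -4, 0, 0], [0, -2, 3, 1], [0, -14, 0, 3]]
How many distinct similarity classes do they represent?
Characteristic polynomials: χ_{M1} = (x - 6)(x + 3)^3, χ_{M2} = (x - 3)^2(x + 4)^2, χ_{M3} = (x - 3)^2(x + 4)^2, χ_{M4} = (x - 3)^2(x + 4)^2.

{M1}: invariant factors (x - 6)(x + 3)^3.

{M2}: invariant factors x + 4, (x - 3)^2(x + 4).

{M3, M4}: invariant factors (x - 3)^2(x + 4)^2.

Matrices are similar if and only if their invariant-factor lists agree; the partition into similarity classes is {M1}, {M2}, {M3, M4}.

3 classes: {M1}, {M2}, {M3, M4}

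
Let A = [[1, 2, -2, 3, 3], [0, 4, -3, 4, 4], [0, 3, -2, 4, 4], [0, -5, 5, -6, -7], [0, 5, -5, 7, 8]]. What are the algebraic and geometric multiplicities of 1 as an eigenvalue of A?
The characteristic polynomial is (x - 1)^5, so the factor x - 1 appears with exponent 5: the algebraic multiplicity is 5.

rank(A - I) = 2, so the eigenspace has dimension 5 - 2 = 3: the geometric multiplicity is 3.

Since 3 < 5, A is not diagonalizable.

algebraic multiplicity 5, geometric multiplicity 3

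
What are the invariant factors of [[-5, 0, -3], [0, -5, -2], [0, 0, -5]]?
x + 5, (x + 5)^2

The Jordan structure of A has elementary divisors (x + 5)^2, (x + 5). Arranging the block sizes at each eigenvalue in decreasing order and taking row products gives the invariant factors.

Invariant factors (smallest first, each dividing the next): x + 5, (x + 5)^2.

Check: the last factor (x + 5)^2 is the minimal polynomial, and the product (x + 5)^3 is the characteristic polynomial.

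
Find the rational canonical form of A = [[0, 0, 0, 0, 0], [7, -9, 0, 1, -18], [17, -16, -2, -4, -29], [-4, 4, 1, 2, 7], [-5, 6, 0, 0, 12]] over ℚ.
The invariant factors of A (the non-unit diagonal entries of the Smith normal form of xI - A over ℚ[x]) are x(x - 3)(x^3 - 4x + 2), each dividing the next. The characteristic polynomial is their product, x(x - 3)(x^3 - 4x + 2).

The rational canonical form is the block-diagonal matrix of companion matrices C(f_i):
R = [[0, 0, 0, 0, 0], [1, 0, 0, 0, 6], [0, 1, 0, 0, -14], [0, 0, 1, 0, 4], [0, 0, 0, 1, 3]].

Note the characteristic polynomial does not split into linear factors over ℚ, so A has no Jordan form over ℚ; the rational canonical form exists over any field.

R = [[0, 0, 0, 0, 0], [1, 0, 0, 0, 6], [0, 1, 0, 0, -14], [0, 0, 1, 0, 4], [0, 0, 0, 1, 3]]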